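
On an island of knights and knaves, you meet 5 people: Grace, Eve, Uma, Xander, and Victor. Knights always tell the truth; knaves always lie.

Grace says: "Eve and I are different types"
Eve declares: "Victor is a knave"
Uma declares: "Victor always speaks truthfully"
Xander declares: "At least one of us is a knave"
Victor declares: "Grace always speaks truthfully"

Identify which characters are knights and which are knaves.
Grace is a knight.
Eve is a knave.
Uma is a knight.
Xander is a knight.
Victor is a knight.

Verification:
- Grace (knight) says "Eve and I are different types" - this is TRUE because Grace is a knight and Eve is a knave.
- Eve (knave) says "Victor is a knave" - this is FALSE (a lie) because Victor is a knight.
- Uma (knight) says "Victor always speaks truthfully" - this is TRUE because Victor is a knight.
- Xander (knight) says "At least one of us is a knave" - this is TRUE because Eve is a knave.
- Victor (knight) says "Grace always speaks truthfully" - this is TRUE because Grace is a knight.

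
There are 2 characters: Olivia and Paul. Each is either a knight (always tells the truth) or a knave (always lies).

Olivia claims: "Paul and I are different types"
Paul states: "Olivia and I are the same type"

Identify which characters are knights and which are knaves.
Olivia is a knight.
Paul is a knave.

Verification:
- Olivia (knight) says "Paul and I are different types" - this is TRUE because Olivia is a knight and Paul is a knave.
- Paul (knave) says "Olivia and I are the same type" - this is FALSE (a lie) because Paul is a knave and Olivia is a knight.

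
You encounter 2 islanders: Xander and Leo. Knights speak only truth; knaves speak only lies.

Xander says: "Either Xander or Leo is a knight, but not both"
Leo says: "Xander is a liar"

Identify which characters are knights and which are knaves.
Xander is a knight.
Leo is a knave.

Verification:
- Xander (knight) says "Either Xander or Leo is a knight, but not both" - this is TRUE because Xander is a knight and Leo is a knave.
- Leo (knave) says "Xander is a liar" - this is FALSE (a lie) because Xander is a knight.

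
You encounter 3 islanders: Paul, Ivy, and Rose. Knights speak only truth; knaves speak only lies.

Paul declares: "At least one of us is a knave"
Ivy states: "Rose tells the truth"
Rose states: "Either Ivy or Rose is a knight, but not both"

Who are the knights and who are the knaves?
Paul is a knight.
Ivy is a knave.
Rose is a knave.

Verification:
- Paul (knight) says "At least one of us is a knave" - this is TRUE because Ivy and Rose are knaves.
- Ivy (knave) says "Rose tells the truth" - this is FALSE (a lie) because Rose is a knave.
- Rose (knave) says "Either Ivy or Rose is a knight, but not both" - this is FALSE (a lie) because Ivy is a knave and Rose is a knave.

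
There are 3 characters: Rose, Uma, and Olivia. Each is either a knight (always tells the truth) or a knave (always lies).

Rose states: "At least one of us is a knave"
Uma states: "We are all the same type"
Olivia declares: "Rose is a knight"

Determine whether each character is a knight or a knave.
Rose is a knight.
Uma is a knave.
Olivia is a knight.

Verification:
- Rose (knight) says "At least one of us is a knave" - this is TRUE because Uma is a knave.
- Uma (knave) says "We are all the same type" - this is FALSE (a lie) because Rose and Olivia are knights and Uma is a knave.
- Olivia (knight) says "Rose is a knight" - this is TRUE because Rose is a knight.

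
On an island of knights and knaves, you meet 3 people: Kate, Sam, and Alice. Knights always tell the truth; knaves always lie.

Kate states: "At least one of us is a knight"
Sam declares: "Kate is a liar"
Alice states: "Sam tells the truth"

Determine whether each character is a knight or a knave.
Kate is a knight.
Sam is a knave.
Alice is a knave.

Verification:
- Kate (knight) says "At least one of us is a knight" - this is TRUE because Kate is a knight.
- Sam (knave) says "Kate is a liar" - this is FALSE (a lie) because Kate is a knight.
- Alice (knave) says "Sam tells the truth" - this is FALSE (a lie) because Sam is a knave.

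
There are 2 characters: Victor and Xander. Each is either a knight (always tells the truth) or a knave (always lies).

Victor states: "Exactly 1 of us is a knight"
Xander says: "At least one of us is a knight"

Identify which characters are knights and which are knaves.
Victor is a knave.
Xander is a knave.

Verification:
- Victor (knave) says "Exactly 1 of us is a knight" - this is FALSE (a lie) because there are 0 knights.
- Xander (knave) says "At least one of us is a knight" - this is FALSE (a lie) because no one is a knight.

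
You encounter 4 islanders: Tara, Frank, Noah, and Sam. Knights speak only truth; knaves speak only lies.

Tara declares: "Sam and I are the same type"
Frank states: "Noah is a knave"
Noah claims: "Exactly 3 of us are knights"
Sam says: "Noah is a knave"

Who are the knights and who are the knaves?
Tara is a knave.
Frank is a knight.
Noah is a knave.
Sam is a knight.

Verification:
- Tara (knave) says "Sam and I are the same type" - this is FALSE (a lie) because Tara is a knave and Sam is a knight.
- Frank (knight) says "Noah is a knave" - this is TRUE because Noah is a knave.
- Noah (knave) says "Exactly 3 of us are knights" - this is FALSE (a lie) because there are 2 knights.
- Sam (knight) says "Noah is a knave" - this is TRUE because Noah is a knave.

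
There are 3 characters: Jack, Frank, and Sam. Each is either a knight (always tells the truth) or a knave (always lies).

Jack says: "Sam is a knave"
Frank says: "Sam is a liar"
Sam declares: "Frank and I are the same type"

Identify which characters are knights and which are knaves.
Jack is a knight.
Frank is a knight.
Sam is a knave.

Verification:
- Jack (knight) says "Sam is a knave" - this is TRUE because Sam is a knave.
- Frank (knight) says "Sam is a liar" - this is TRUE because Sam is a knave.
- Sam (knave) says "Frank and I are the same type" - this is FALSE (a lie) because Sam is a knave and Frank is a knight.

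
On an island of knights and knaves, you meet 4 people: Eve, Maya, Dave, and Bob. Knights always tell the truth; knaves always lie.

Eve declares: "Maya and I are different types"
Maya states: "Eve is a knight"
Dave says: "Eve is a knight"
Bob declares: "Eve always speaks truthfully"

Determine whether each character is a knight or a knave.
Eve is a knave.
Maya is a knave.
Dave is a knave.
Bob is a knave.

Verification:
- Eve (knave) says "Maya and I are different types" - this is FALSE (a lie) because Eve is a knave and Maya is a knave.
- Maya (knave) says "Eve is a knight" - this is FALSE (a lie) because Eve is a knave.
- Dave (knave) says "Eve is a knight" - this is FALSE (a lie) because Eve is a knave.
- Bob (knave) says "Eve always speaks truthfully" - this is FALSE (a lie) because Eve is a knave.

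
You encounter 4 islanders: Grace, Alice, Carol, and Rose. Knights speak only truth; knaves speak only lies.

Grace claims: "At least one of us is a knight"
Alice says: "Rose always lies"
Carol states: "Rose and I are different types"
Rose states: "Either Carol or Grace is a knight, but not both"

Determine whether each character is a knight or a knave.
Grace is a knight.
Alice is a knight.
Carol is a knight.
Rose is a knave.

Verification:
- Grace (knight) says "At least one of us is a knight" - this is TRUE because Grace, Alice, and Carol are knights.
- Alice (knight) says "Rose always lies" - this is TRUE because Rose is a knave.
- Carol (knight) says "Rose and I are different types" - this is TRUE because Carol is a knight and Rose is a knave.
- Rose (knave) says "Either Carol or Grace is a knight, but not both" - this is FALSE (a lie) because Carol is a knight and Grace is a knight.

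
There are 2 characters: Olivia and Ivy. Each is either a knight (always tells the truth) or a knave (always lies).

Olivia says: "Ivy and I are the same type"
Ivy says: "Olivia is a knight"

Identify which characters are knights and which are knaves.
Olivia is a knight.
Ivy is a knight.

Verification:
- Olivia (knight) says "Ivy and I are the same type" - this is TRUE because Olivia is a knight and Ivy is a knight.
- Ivy (knight) says "Olivia is a knight" - this is TRUE because Olivia is a knight.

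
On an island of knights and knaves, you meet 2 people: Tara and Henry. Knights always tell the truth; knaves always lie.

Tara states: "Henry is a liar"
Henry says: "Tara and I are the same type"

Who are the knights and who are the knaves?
Tara is a knight.
Henry is a knave.

Verification:
- Tara (knight) says "Henry is a liar" - this is TRUE because Henry is a knave.
- Henry (knave) says "Tara and I are the same type" - this is FALSE (a lie) because Henry is a knave and Tara is a knight.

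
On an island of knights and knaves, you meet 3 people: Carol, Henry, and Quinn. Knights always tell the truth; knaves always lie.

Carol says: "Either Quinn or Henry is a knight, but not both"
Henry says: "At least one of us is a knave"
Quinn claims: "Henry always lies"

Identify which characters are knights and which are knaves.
Carol is a knight.
Henry is a knight.
Quinn is a knave.

Verification:
- Carol (knight) says "Either Quinn or Henry is a knight, but not both" - this is TRUE because Quinn is a knave and Henry is a knight.
- Henry (knight) says "At least one of us is a knave" - this is TRUE because Quinn is a knave.
- Quinn (knave) says "Henry always lies" - this is FALSE (a lie) because Henry is a knight.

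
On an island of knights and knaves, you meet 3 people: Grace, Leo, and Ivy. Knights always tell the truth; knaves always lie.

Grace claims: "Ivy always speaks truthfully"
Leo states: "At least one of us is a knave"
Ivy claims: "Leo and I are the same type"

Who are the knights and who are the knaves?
Grace is a knave.
Leo is a knight.
Ivy is a knave.

Verification:
- Grace (knave) says "Ivy always speaks truthfully" - this is FALSE (a lie) because Ivy is a knave.
- Leo (knight) says "At least one of us is a knave" - this is TRUE because Grace and Ivy are knaves.
- Ivy (knave) says "Leo and I are the same type" - this is FALSE (a lie) because Ivy is a knave and Leo is a knight.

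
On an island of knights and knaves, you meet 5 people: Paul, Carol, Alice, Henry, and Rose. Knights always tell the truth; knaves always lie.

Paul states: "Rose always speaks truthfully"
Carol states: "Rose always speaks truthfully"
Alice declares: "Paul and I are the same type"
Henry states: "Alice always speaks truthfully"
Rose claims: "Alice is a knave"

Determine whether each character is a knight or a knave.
Paul is a knight.
Carol is a knight.
Alice is a knave.
Henry is a knave.
Rose is a knight.

Verification:
- Paul (knight) says "Rose always speaks truthfully" - this is TRUE because Rose is a knight.
- Carol (knight) says "Rose always speaks truthfully" - this is TRUE because Rose is a knight.
- Alice (knave) says "Paul and I are the same type" - this is FALSE (a lie) because Alice is a knave and Paul is a knight.
- Henry (knave) says "Alice always speaks truthfully" - this is FALSE (a lie) because Alice is a knave.
- Rose (knight) says "Alice is a knave" - this is TRUE because Alice is a knave.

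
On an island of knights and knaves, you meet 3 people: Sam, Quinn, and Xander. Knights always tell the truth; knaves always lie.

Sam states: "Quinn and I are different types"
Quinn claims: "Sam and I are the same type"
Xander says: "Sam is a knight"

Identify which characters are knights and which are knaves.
Sam is a knight.
Quinn is a knave.
Xander is a knight.

Verification:
- Sam (knight) says "Quinn and I are different types" - this is TRUE because Sam is a knight and Quinn is a knave.
- Quinn (knave) says "Sam and I are the same type" - this is FALSE (a lie) because Quinn is a knave and Sam is a knight.
- Xander (knight) says "Sam is a knight" - this is TRUE because Sam is a knight.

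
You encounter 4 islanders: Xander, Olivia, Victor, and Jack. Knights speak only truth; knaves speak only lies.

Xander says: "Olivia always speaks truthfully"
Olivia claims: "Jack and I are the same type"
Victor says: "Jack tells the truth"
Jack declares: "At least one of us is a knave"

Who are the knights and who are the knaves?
Xander is a knave.
Olivia is a knave.
Victor is a knight.
Jack is a knight.

Verification:
- Xander (knave) says "Olivia always speaks truthfully" - this is FALSE (a lie) because Olivia is a knave.
- Olivia (knave) says "Jack and I are the same type" - this is FALSE (a lie) because Olivia is a knave and Jack is a knight.
- Victor (knight) says "Jack tells the truth" - this is TRUE because Jack is a knight.
- Jack (knight) says "At least one of us is a knave" - this is TRUE because Xander and Olivia are knaves.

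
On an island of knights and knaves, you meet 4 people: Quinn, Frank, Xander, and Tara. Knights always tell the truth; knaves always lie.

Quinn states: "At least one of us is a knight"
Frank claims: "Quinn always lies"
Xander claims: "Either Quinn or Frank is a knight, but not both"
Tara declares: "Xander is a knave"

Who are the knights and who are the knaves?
Quinn is a knight.
Frank is a knave.
Xander is a knight.
Tara is a knave.

Verification:
- Quinn (knight) says "At least one of us is a knight" - this is TRUE because Quinn and Xander are knights.
- Frank (knave) says "Quinn always lies" - this is FALSE (a lie) because Quinn is a knight.
- Xander (knight) says "Either Quinn or Frank is a knight, but not both" - this is TRUE because Quinn is a knight and Frank is a knave.
- Tara (knave) says "Xander is a knave" - this is FALSE (a lie) because Xander is a knight.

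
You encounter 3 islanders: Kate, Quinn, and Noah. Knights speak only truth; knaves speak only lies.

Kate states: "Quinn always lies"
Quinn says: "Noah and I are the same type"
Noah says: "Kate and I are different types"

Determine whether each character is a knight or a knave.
Kate is a knave.
Quinn is a knight.
Noah is a knight.

Verification:
- Kate (knave) says "Quinn always lies" - this is FALSE (a lie) because Quinn is a knight.
- Quinn (knight) says "Noah and I are the same type" - this is TRUE because Quinn is a knight and Noah is a knight.
- Noah (knight) says "Kate and I are different types" - this is TRUE because Noah is a knight and Kate is a knave.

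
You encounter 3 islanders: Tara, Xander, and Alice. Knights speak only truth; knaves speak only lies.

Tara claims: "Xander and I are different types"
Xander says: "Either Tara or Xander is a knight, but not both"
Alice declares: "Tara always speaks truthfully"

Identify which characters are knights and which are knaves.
Tara is a knave.
Xander is a knave.
Alice is a knave.

Verification:
- Tara (knave) says "Xander and I are different types" - this is FALSE (a lie) because Tara is a knave and Xander is a knave.
- Xander (knave) says "Either Tara or Xander is a knight, but not both" - this is FALSE (a lie) because Tara is a knave and Xander is a knave.
- Alice (knave) says "Tara always speaks truthfully" - this is FALSE (a lie) because Tara is a knave.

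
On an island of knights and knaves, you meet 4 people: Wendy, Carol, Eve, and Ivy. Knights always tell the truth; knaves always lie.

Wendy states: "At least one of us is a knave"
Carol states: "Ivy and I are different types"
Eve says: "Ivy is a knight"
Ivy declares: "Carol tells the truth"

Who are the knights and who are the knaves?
Wendy is a knight.
Carol is a knave.
Eve is a knave.
Ivy is a knave.

Verification:
- Wendy (knight) says "At least one of us is a knave" - this is TRUE because Carol, Eve, and Ivy are knaves.
- Carol (knave) says "Ivy and I are different types" - this is FALSE (a lie) because Carol is a knave and Ivy is a knave.
- Eve (knave) says "Ivy is a knight" - this is FALSE (a lie) because Ivy is a knave.
- Ivy (knave) says "Carol tells the truth" - this is FALSE (a lie) because Carol is a knave.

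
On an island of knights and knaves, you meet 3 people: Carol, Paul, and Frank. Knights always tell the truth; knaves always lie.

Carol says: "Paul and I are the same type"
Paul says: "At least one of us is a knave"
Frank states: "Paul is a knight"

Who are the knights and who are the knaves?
Carol is a knave.
Paul is a knight.
Frank is a knight.

Verification:
- Carol (knave) says "Paul and I are the same type" - this is FALSE (a lie) because Carol is a knave and Paul is a knight.
- Paul (knight) says "At least one of us is a knave" - this is TRUE because Carol is a knave.
- Frank (knight) says "Paul is a knight" - this is TRUE because Paul is a knight.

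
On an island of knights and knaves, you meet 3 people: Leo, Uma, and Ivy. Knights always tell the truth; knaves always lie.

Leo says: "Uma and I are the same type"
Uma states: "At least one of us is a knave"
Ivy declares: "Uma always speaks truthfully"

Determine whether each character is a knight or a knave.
Leo is a knave.
Uma is a knight.
Ivy is a knight.

Verification:
- Leo (knave) says "Uma and I are the same type" - this is FALSE (a lie) because Leo is a knave and Uma is a knight.
- Uma (knight) says "At least one of us is a knave" - this is TRUE because Leo is a knave.
- Ivy (knight) says "Uma always speaks truthfully" - this is TRUE because Uma is a knight.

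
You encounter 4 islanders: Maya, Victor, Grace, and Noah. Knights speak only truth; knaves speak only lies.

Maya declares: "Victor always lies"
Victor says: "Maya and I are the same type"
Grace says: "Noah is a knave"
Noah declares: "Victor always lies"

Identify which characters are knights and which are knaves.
Maya is a knight.
Victor is a knave.
Grace is a knave.
Noah is a knight.

Verification:
- Maya (knight) says "Victor always lies" - this is TRUE because Victor is a knave.
- Victor (knave) says "Maya and I are the same type" - this is FALSE (a lie) because Victor is a knave and Maya is a knight.
- Grace (knave) says "Noah is a knave" - this is FALSE (a lie) because Noah is a knight.
- Noah (knight) says "Victor always lies" - this is TRUE because Victor is a knave.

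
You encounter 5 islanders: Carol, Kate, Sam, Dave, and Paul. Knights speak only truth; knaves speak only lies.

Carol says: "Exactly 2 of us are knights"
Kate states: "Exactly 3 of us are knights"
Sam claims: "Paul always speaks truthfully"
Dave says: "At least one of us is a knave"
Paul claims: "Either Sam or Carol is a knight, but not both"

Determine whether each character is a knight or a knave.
Carol is a knave.
Kate is a knave.
Sam is a knave.
Dave is a knight.
Paul is a knave.

Verification:
- Carol (knave) says "Exactly 2 of us are knights" - this is FALSE (a lie) because there are 1 knights.
- Kate (knave) says "Exactly 3 of us are knights" - this is FALSE (a lie) because there are 1 knights.
- Sam (knave) says "Paul always speaks truthfully" - this is FALSE (a lie) because Paul is a knave.
- Dave (knight) says "At least one of us is a knave" - this is TRUE because Carol, Kate, Sam, and Paul are knaves.
- Paul (knave) says "Either Sam or Carol is a knight, but not both" - this is FALSE (a lie) because Sam is a knave and Carol is a knave.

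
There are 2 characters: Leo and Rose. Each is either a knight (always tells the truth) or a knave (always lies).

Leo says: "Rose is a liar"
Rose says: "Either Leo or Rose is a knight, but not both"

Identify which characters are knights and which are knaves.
Leo is a knave.
Rose is a knight.

Verification:
- Leo (knave) says "Rose is a liar" - this is FALSE (a lie) because Rose is a knight.
- Rose (knight) says "Either Leo or Rose is a knight, but not both" - this is TRUE because Leo is a knave and Rose is a knight.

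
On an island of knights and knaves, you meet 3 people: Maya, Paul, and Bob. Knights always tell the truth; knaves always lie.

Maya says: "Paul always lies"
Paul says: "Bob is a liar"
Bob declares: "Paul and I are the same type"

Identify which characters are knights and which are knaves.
Maya is a knave.
Paul is a knight.
Bob is a knave.

Verification:
- Maya (knave) says "Paul always lies" - this is FALSE (a lie) because Paul is a knight.
- Paul (knight) says "Bob is a liar" - this is TRUE because Bob is a knave.
- Bob (knave) says "Paul and I are the same type" - this is FALSE (a lie) because Bob is a knave and Paul is a knight.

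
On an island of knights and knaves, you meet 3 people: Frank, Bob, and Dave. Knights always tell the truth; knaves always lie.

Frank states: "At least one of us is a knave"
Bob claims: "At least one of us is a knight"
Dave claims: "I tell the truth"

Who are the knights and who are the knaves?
Frank is a knight.
Bob is a knight.
Dave is a knave.

Verification:
- Frank (knight) says "At least one of us is a knave" - this is TRUE because Dave is a knave.
- Bob (knight) says "At least one of us is a knight" - this is TRUE because Frank and Bob are knights.
- Dave (knave) says "I tell the truth" - this is FALSE (a lie) because Dave is a knave.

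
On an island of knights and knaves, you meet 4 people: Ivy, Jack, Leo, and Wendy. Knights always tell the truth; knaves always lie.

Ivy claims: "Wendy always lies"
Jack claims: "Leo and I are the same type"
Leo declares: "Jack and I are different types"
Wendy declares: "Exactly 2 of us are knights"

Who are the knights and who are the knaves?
Ivy is a knave.
Jack is a knave.
Leo is a knight.
Wendy is a knight.

Verification:
- Ivy (knave) says "Wendy always lies" - this is FALSE (a lie) because Wendy is a knight.
- Jack (knave) says "Leo and I are the same type" - this is FALSE (a lie) because Jack is a knave and Leo is a knight.
- Leo (knight) says "Jack and I are different types" - this is TRUE because Leo is a knight and Jack is a knave.
- Wendy (knight) says "Exactly 2 of us are knights" - this is TRUE because there are 2 knights.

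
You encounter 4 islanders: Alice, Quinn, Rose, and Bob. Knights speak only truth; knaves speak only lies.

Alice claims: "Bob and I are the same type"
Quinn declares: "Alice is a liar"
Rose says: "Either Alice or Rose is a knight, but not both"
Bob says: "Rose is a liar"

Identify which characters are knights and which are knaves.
Alice is a knave.
Quinn is a knight.
Rose is a knave.
Bob is a knight.

Verification:
- Alice (knave) says "Bob and I are the same type" - this is FALSE (a lie) because Alice is a knave and Bob is a knight.
- Quinn (knight) says "Alice is a liar" - this is TRUE because Alice is a knave.
- Rose (knave) says "Either Alice or Rose is a knight, but not both" - this is FALSE (a lie) because Alice is a knave and Rose is a knave.
- Bob (knight) says "Rose is a liar" - this is TRUE because Rose is a knave.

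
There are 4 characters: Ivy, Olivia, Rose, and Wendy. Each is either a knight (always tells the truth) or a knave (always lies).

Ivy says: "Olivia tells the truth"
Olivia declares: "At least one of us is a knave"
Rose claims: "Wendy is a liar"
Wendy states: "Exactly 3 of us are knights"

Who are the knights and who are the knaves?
Ivy is a knight.
Olivia is a knight.
Rose is a knave.
Wendy is a knight.

Verification:
- Ivy (knight) says "Olivia tells the truth" - this is TRUE because Olivia is a knight.
- Olivia (knight) says "At least one of us is a knave" - this is TRUE because Rose is a knave.
- Rose (knave) says "Wendy is a liar" - this is FALSE (a lie) because Wendy is a knight.
- Wendy (knight) says "Exactly 3 of us are knights" - this is TRUE because there are 3 knights.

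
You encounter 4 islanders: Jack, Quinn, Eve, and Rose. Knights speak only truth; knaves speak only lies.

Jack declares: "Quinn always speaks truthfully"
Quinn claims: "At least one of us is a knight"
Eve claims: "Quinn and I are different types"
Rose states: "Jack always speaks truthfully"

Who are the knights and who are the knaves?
Jack is a knave.
Quinn is a knave.
Eve is a knave.
Rose is a knave.

Verification:
- Jack (knave) says "Quinn always speaks truthfully" - this is FALSE (a lie) because Quinn is a knave.
- Quinn (knave) says "At least one of us is a knight" - this is FALSE (a lie) because no one is a knight.
- Eve (knave) says "Quinn and I are different types" - this is FALSE (a lie) because Eve is a knave and Quinn is a knave.
- Rose (knave) says "Jack always speaks truthfully" - this is FALSE (a lie) because Jack is a knave.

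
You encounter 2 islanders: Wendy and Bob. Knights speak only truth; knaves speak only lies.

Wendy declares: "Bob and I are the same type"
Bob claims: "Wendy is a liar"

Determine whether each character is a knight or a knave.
Wendy is a knave.
Bob is a knight.

Verification:
- Wendy (knave) says "Bob and I are the same type" - this is FALSE (a lie) because Wendy is a knave and Bob is a knight.
- Bob (knight) says "Wendy is a liar" - this is TRUE because Wendy is a knave.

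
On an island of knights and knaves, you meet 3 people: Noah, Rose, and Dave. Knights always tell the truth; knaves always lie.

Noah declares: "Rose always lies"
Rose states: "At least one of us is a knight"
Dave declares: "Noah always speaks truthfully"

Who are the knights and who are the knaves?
Noah is a knave.
Rose is a knight.
Dave is a knave.

Verification:
- Noah (knave) says "Rose always lies" - this is FALSE (a lie) because Rose is a knight.
- Rose (knight) says "At least one of us is a knight" - this is TRUE because Rose is a knight.
- Dave (knave) says "Noah always speaks truthfully" - this is FALSE (a lie) because Noah is a knave.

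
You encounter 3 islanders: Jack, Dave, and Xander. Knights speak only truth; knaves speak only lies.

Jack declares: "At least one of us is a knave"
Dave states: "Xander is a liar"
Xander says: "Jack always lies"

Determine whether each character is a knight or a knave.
Jack is a knight.
Dave is a knight.
Xander is a knave.

Verification:
- Jack (knight) says "At least one of us is a knave" - this is TRUE because Xander is a knave.
- Dave (knight) says "Xander is a liar" - this is TRUE because Xander is a knave.
- Xander (knave) says "Jack always lies" - this is FALSE (a lie) because Jack is a knight.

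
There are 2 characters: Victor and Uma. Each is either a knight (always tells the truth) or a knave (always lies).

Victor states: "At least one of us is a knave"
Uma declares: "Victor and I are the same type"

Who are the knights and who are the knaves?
Victor is a knight.
Uma is a knave.

Verification:
- Victor (knight) says "At least one of us is a knave" - this is TRUE because Uma is a knave.
- Uma (knave) says "Victor and I are the same type" - this is FALSE (a lie) because Uma is a knave and Victor is a knight.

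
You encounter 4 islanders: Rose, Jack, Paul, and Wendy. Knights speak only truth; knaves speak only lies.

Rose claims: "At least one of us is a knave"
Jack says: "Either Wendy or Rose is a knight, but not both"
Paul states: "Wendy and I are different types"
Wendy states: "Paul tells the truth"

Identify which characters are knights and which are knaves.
Rose is a knight.
Jack is a knight.
Paul is a knave.
Wendy is a knave.

Verification:
- Rose (knight) says "At least one of us is a knave" - this is TRUE because Paul and Wendy are knaves.
- Jack (knight) says "Either Wendy or Rose is a knight, but not both" - this is TRUE because Wendy is a knave and Rose is a knight.
- Paul (knave) says "Wendy and I are different types" - this is FALSE (a lie) because Paul is a knave and Wendy is a knave.
- Wendy (knave) says "Paul tells the truth" - this is FALSE (a lie) because Paul is a knave.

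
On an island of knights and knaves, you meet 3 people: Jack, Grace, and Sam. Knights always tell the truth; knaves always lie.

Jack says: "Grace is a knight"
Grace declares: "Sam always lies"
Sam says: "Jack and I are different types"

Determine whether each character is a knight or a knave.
Jack is a knave.
Grace is a knave.
Sam is a knight.

Verification:
- Jack (knave) says "Grace is a knight" - this is FALSE (a lie) because Grace is a knave.
- Grace (knave) says "Sam always lies" - this is FALSE (a lie) because Sam is a knight.
- Sam (knight) says "Jack and I are different types" - this is TRUE because Sam is a knight and Jack is a knave.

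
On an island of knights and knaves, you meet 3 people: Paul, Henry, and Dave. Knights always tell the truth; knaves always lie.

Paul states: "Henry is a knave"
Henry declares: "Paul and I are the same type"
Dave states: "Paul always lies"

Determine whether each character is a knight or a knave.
Paul is a knight.
Henry is a knave.
Dave is a knave.

Verification:
- Paul (knight) says "Henry is a knave" - this is TRUE because Henry is a knave.
- Henry (knave) says "Paul and I are the same type" - this is FALSE (a lie) because Henry is a knave and Paul is a knight.
- Dave (knave) says "Paul always lies" - this is FALSE (a lie) because Paul is a knight.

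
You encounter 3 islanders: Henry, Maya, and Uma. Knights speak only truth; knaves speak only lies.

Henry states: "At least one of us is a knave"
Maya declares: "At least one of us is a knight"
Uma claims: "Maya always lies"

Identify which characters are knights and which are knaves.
Henry is a knight.
Maya is a knight.
Uma is a knave.

Verification:
- Henry (knight) says "At least one of us is a knave" - this is TRUE because Uma is a knave.
- Maya (knight) says "At least one of us is a knight" - this is TRUE because Henry and Maya are knights.
- Uma (knave) says "Maya always lies" - this is FALSE (a lie) because Maya is a knight.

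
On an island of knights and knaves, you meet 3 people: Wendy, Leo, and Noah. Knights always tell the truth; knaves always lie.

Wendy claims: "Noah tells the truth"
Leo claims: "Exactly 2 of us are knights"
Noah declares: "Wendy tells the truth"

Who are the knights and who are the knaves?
Wendy is a knave.
Leo is a knave.
Noah is a knave.

Verification:
- Wendy (knave) says "Noah tells the truth" - this is FALSE (a lie) because Noah is a knave.
- Leo (knave) says "Exactly 2 of us are knights" - this is FALSE (a lie) because there are 0 knights.
- Noah (knave) says "Wendy tells the truth" - this is FALSE (a lie) because Wendy is a knave.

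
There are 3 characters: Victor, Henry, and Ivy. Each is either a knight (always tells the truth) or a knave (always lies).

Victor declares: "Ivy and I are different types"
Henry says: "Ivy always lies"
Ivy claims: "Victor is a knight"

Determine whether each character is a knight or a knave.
Victor is a knave.
Henry is a knight.
Ivy is a knave.

Verification:
- Victor (knave) says "Ivy and I are different types" - this is FALSE (a lie) because Victor is a knave and Ivy is a knave.
- Henry (knight) says "Ivy always lies" - this is TRUE because Ivy is a knave.
- Ivy (knave) says "Victor is a knight" - this is FALSE (a lie) because Victor is a knave.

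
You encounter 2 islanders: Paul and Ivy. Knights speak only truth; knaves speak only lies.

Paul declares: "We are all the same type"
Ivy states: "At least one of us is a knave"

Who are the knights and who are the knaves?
Paul is a knave.
Ivy is a knight.

Verification:
- Paul (knave) says "We are all the same type" - this is FALSE (a lie) because Ivy is a knight and Paul is a knave.
- Ivy (knight) says "At least one of us is a knave" - this is TRUE because Paul is a knave.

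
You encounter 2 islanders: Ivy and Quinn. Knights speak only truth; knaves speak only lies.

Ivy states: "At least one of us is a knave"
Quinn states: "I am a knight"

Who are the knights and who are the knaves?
Ivy is a knight.
Quinn is a knave.

Verification:
- Ivy (knight) says "At least one of us is a knave" - this is TRUE because Quinn is a knave.
- Quinn (knave) says "I am a knight" - this is FALSE (a lie) because Quinn is a knave.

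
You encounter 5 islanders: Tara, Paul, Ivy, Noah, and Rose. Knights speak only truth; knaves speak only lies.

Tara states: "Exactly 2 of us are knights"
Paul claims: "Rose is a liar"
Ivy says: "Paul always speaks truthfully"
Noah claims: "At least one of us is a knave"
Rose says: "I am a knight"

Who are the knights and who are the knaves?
Tara is a knave.
Paul is a knight.
Ivy is a knight.
Noah is a knight.
Rose is a knave.

Verification:
- Tara (knave) says "Exactly 2 of us are knights" - this is FALSE (a lie) because there are 3 knights.
- Paul (knight) says "Rose is a liar" - this is TRUE because Rose is a knave.
- Ivy (knight) says "Paul always speaks truthfully" - this is TRUE because Paul is a knight.
- Noah (knight) says "At least one of us is a knave" - this is TRUE because Tara and Rose are knaves.
- Rose (knave) says "I am a knight" - this is FALSE (a lie) because Rose is a knave.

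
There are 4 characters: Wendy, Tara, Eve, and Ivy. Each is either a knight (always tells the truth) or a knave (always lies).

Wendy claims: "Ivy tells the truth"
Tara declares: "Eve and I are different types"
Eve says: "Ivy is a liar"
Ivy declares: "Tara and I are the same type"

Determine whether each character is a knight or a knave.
Wendy is a knight.
Tara is a knight.
Eve is a knave.
Ivy is a knight.

Verification:
- Wendy (knight) says "Ivy tells the truth" - this is TRUE because Ivy is a knight.
- Tara (knight) says "Eve and I are different types" - this is TRUE because Tara is a knight and Eve is a knave.
- Eve (knave) says "Ivy is a liar" - this is FALSE (a lie) because Ivy is a knight.
- Ivy (knight) says "Tara and I are the same type" - this is TRUE because Ivy is a knight and Tara is a knight.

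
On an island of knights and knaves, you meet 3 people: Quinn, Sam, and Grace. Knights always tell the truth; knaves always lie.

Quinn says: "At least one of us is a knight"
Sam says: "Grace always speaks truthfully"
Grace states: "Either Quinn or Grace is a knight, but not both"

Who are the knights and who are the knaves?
Quinn is a knave.
Sam is a knave.
Grace is a knave.

Verification:
- Quinn (knave) says "At least one of us is a knight" - this is FALSE (a lie) because no one is a knight.
- Sam (knave) says "Grace always speaks truthfully" - this is FALSE (a lie) because Grace is a knave.
- Grace (knave) says "Either Quinn or Grace is a knight, but not both" - this is FALSE (a lie) because Quinn is a knave and Grace is a knave.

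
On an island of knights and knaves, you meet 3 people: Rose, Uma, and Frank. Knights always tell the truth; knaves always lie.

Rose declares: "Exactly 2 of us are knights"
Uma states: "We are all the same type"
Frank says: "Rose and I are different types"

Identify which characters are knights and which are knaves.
Rose is a knave.
Uma is a knave.
Frank is a knight.

Verification:
- Rose (knave) says "Exactly 2 of us are knights" - this is FALSE (a lie) because there are 1 knights.
- Uma (knave) says "We are all the same type" - this is FALSE (a lie) because Frank is a knight and Rose and Uma are knaves.
- Frank (knight) says "Rose and I are different types" - this is TRUE because Frank is a knight and Rose is a knave.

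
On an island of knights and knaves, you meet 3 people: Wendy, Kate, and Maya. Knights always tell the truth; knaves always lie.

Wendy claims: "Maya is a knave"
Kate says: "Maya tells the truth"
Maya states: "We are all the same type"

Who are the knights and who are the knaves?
Wendy is a knight.
Kate is a knave.
Maya is a knave.

Verification:
- Wendy (knight) says "Maya is a knave" - this is TRUE because Maya is a knave.
- Kate (knave) says "Maya tells the truth" - this is FALSE (a lie) because Maya is a knave.
- Maya (knave) says "We are all the same type" - this is FALSE (a lie) because Wendy is a knight and Kate and Maya are knaves.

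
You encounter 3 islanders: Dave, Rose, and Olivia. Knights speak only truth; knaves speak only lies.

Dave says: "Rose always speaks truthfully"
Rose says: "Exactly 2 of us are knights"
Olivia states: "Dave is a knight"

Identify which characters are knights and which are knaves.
Dave is a knave.
Rose is a knave.
Olivia is a knave.

Verification:
- Dave (knave) says "Rose always speaks truthfully" - this is FALSE (a lie) because Rose is a knave.
- Rose (knave) says "Exactly 2 of us are knights" - this is FALSE (a lie) because there are 0 knights.
- Olivia (knave) says "Dave is a knight" - this is FALSE (a lie) because Dave is a knave.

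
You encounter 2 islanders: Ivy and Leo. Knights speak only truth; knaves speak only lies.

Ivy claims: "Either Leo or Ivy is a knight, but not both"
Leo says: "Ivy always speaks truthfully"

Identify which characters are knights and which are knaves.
Ivy is a knave.
Leo is a knave.

Verification:
- Ivy (knave) says "Either Leo or Ivy is a knight, but not both" - this is FALSE (a lie) because Leo is a knave and Ivy is a knave.
- Leo (knave) says "Ivy always speaks truthfully" - this is FALSE (a lie) because Ivy is a knave.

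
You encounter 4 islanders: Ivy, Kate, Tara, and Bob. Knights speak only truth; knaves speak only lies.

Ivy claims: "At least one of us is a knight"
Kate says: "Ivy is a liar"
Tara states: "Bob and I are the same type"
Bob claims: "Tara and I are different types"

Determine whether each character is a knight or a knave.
Ivy is a knight.
Kate is a knave.
Tara is a knave.
Bob is a knight.

Verification:
- Ivy (knight) says "At least one of us is a knight" - this is TRUE because Ivy and Bob are knights.
- Kate (knave) says "Ivy is a liar" - this is FALSE (a lie) because Ivy is a knight.
- Tara (knave) says "Bob and I are the same type" - this is FALSE (a lie) because Tara is a knave and Bob is a knight.
- Bob (knight) says "Tara and I are different types" - this is TRUE because Bob is a knight and Tara is a knave.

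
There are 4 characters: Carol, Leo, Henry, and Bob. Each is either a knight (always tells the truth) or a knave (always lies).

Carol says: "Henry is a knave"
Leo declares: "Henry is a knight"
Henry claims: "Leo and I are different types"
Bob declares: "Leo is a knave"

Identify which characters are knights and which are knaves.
Carol is a knight.
Leo is a knave.
Henry is a knave.
Bob is a knight.

Verification:
- Carol (knight) says "Henry is a knave" - this is TRUE because Henry is a knave.
- Leo (knave) says "Henry is a knight" - this is FALSE (a lie) because Henry is a knave.
- Henry (knave) says "Leo and I are different types" - this is FALSE (a lie) because Henry is a knave and Leo is a knave.
- Bob (knight) says "Leo is a knave" - this is TRUE because Leo is a knave.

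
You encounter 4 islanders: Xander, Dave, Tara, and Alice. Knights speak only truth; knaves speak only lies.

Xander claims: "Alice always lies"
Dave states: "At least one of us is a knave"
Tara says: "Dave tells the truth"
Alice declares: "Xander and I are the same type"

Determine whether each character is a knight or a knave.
Xander is a knight.
Dave is a knight.
Tara is a knight.
Alice is a knave.

Verification:
- Xander (knight) says "Alice always lies" - this is TRUE because Alice is a knave.
- Dave (knight) says "At least one of us is a knave" - this is TRUE because Alice is a knave.
- Tara (knight) says "Dave tells the truth" - this is TRUE because Dave is a knight.
- Alice (knave) says "Xander and I are the same type" - this is FALSE (a lie) because Alice is a knave and Xander is a knight.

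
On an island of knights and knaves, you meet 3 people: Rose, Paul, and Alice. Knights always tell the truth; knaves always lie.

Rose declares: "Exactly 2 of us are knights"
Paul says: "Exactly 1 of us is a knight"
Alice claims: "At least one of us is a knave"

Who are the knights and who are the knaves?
Rose is a knight.
Paul is a knave.
Alice is a knight.

Verification:
- Rose (knight) says "Exactly 2 of us are knights" - this is TRUE because there are 2 knights.
- Paul (knave) says "Exactly 1 of us is a knight" - this is FALSE (a lie) because there are 2 knights.
- Alice (knight) says "At least one of us is a knave" - this is TRUE because Paul is a knave.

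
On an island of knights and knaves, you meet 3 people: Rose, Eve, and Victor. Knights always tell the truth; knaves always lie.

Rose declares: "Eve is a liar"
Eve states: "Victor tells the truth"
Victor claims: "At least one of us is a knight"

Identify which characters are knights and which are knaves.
Rose is a knave.
Eve is a knight.
Victor is a knight.

Verification:
- Rose (knave) says "Eve is a liar" - this is FALSE (a lie) because Eve is a knight.
- Eve (knight) says "Victor tells the truth" - this is TRUE because Victor is a knight.
- Victor (knight) says "At least one of us is a knight" - this is TRUE because Eve and Victor are knights.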